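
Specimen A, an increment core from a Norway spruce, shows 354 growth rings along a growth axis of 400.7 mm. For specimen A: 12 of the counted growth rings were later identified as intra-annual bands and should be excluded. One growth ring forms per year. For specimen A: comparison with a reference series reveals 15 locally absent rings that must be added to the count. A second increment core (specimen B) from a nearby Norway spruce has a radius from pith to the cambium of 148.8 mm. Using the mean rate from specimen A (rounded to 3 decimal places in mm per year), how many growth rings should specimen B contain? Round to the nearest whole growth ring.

Specimen A: true growth ring count = 354 − 12 + 15 = 357.
A: Mean rate = 400.7 mm / 357 years ≈ 1.122 mm per year.
B spans 148.8 / 1.122 = 132.62 years ≈ 133 growth rings.

133 growth rings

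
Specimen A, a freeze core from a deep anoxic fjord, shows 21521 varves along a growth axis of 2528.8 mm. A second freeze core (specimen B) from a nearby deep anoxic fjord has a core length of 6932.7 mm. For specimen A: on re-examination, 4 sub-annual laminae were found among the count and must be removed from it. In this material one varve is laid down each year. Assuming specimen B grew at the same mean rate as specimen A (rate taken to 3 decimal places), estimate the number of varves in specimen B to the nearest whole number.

58752 varves

Specimen A: adjusted count: 21521 − 4 = 21517 varves.
A: 2528.8 mm over 21517 years gives 2528.8 / 21517 ≈ 0.118 mm/yr.
Specimen B: 6932.7 mm / 0.118 mm per year = 58751.69 years ≈ 58752 varves.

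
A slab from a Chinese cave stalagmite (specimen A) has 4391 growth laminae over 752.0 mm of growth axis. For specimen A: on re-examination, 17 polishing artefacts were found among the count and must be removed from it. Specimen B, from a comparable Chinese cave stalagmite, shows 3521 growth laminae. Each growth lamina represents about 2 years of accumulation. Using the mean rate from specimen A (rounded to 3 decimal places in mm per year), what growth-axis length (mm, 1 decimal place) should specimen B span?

605.6 mm

Specimen A: correcting the raw count gives 4391 − 17 = 4374 true growth laminae.
Specimen A: at 2 years per growth lamina, 4374 × 2 = 8748 years.
A: 752.0 mm over 8748 years gives 752.0 / 8748 ≈ 0.086 mm per year.
Specimen B: at 2 years per growth lamina, 3521 × 2 = 7042 years. B's length ≈ 0.086 × 7042 = 605.6 mm.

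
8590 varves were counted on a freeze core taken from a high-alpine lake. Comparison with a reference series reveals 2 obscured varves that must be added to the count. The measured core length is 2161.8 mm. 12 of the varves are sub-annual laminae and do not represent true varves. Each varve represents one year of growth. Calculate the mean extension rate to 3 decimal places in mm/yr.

After corrections the count is 8590 − 12 + 2 = 8580 varves.
Extension rate ≈ 2161.8 / 8580 = 0.252 mm/yr.

0.252 mm/yr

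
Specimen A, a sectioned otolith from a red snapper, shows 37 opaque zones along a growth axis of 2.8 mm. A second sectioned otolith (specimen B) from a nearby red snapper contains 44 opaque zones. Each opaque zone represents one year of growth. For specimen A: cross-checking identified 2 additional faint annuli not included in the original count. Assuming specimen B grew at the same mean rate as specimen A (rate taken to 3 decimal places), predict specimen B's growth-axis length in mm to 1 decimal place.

Specimen A: correcting the raw count gives 37 + 2 = 39 true opaque zones.
A: Mean rate = 2.8 mm / 39 years ≈ 0.072 mm/yr.
Length of B = 0.072 × 44 = 3.2 mm.

3.2 mm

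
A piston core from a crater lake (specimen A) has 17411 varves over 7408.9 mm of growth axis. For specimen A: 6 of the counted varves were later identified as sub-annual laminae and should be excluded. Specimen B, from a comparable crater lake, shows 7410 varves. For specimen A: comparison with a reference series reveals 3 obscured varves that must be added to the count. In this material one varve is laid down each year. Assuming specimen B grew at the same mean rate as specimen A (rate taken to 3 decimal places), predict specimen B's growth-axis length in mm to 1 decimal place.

3156.7 mm

Specimen A: adjusted count: 17411 − 6 + 3 = 17408 varves.
A: 7408.9 mm over 17408 years gives 7408.9 / 17408 ≈ 0.426 mm/yr.
B's length ≈ 0.426 × 7410 = 3156.7 mm.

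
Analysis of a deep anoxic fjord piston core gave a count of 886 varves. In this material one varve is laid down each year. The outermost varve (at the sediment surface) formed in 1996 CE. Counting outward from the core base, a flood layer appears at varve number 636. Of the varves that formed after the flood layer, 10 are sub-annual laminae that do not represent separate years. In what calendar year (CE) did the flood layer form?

886 − 636 = 250 varves lie beyond the flood layer toward the sediment surface.
Removing the 10 false varves leaves 250 − 10 = 240 true varves beyond the flood layer.
The varve at the sediment surface is 1996 CE, so the flood layer dates to 1996 − 240 = 1756 CE.

1756 CE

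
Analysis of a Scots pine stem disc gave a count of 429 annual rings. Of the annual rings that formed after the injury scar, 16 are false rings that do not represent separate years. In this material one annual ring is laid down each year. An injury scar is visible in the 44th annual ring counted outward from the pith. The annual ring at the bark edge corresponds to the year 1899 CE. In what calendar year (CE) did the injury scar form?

429 − 44 = 385 annual rings lie beyond the injury scar toward the bark edge.
Removing the 16 false annual rings leaves 385 − 16 = 369 true annual rings beyond the injury scar.
Counting back 369 years from 1899 CE places the injury scar in 1899 − 369 = 1530 CE.

1530 CE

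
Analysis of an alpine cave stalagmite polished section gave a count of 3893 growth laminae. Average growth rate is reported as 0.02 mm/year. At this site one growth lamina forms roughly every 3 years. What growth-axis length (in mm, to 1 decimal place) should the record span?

Multiplying by 3 years per growth lamina: 3893 × 3 = 11679 years.
11679 years at 0.02 mm/year gives 0.02 × 11679 = 233.6 mm.

233.6 mm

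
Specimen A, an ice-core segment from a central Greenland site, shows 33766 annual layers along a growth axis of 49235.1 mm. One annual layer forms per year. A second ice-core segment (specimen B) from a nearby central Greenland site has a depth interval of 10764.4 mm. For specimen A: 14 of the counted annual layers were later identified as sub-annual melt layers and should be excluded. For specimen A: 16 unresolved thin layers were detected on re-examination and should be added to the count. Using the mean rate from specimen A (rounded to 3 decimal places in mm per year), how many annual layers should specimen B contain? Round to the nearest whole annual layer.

7383 annual layers

Specimen A: adjusted count: 33766 − 14 + 16 = 33768 annual layers.
A: Extension rate ≈ 49235.1 / 33768 = 1.458 mm/year.
Specimen B: 10764.4 mm / 1.458 mm per year = 7382.99 years ≈ 7383 annual layers.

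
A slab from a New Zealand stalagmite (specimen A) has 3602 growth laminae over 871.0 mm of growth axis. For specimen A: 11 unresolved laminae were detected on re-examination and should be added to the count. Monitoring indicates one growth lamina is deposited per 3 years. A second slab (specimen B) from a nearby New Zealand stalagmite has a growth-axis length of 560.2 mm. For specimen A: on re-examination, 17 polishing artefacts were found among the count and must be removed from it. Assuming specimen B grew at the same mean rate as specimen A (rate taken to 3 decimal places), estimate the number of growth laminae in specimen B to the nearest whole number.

Specimen A: after corrections the count is 3602 − 17 + 11 = 3596 growth laminae.
Specimen A: multiplying by 3 years per growth lamina: 3596 × 3 = 10788 years.
A: Extension rate ≈ 871.0 / 10788 = 0.081 mm/year.
For B, 560.2 / 0.081 = 6916.05 years; at 3 years per growth lamina that is 6916.05 / 3 ≈ 2305 growth laminae.

2305 growth laminae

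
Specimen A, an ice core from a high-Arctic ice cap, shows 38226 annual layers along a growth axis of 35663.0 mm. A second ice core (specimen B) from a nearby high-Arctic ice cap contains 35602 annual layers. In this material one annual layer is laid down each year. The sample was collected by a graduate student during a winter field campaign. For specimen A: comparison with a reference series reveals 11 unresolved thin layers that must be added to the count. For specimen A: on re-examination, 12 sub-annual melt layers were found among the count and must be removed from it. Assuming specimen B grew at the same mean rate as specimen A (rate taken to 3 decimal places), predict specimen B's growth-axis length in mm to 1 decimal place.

33216.7 mm

Specimen A: adjusted count: 38226 − 12 + 11 = 38225 annual layers.
A: Extension rate ≈ 35663.0 / 38225 = 0.933 mm/yr.
For B, 0.933 mm/year × 35602 years = 33216.7 mm.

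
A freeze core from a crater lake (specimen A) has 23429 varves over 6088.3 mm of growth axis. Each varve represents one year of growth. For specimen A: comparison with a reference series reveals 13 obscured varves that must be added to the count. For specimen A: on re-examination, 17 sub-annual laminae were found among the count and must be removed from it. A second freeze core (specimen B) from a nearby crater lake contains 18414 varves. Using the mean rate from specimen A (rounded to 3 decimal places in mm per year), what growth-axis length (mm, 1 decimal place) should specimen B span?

4787.6 mm

Specimen A: correcting the raw count gives 23429 − 17 + 13 = 23425 true varves.
A: Extension rate ≈ 6088.3 / 23425 = 0.260 mm per year.
For B, 0.260 mm/year × 18414 years = 4787.6 mm.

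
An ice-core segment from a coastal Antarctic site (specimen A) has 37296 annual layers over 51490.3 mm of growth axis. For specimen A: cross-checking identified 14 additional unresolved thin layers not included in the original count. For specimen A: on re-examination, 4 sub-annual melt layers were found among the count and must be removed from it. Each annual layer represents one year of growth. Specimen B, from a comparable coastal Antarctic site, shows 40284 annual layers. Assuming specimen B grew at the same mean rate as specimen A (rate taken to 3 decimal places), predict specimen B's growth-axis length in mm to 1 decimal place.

Specimen A: adjusted count: 37296 − 4 + 14 = 37306 annual layers.
A: 51490.3 mm over 37306 years gives 51490.3 / 37306 ≈ 1.380 mm per year.
Length of B = 1.380 × 40284 = 55591.9 mm.

55591.9 mm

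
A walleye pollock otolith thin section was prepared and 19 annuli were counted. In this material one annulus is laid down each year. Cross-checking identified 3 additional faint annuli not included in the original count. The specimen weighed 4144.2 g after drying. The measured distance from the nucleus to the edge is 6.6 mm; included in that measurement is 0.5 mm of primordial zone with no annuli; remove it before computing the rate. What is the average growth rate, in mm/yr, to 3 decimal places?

0.277 mm/yr

Correcting the raw count gives 19 + 3 = 22 true annuli.
Removing the 0.5 mm offcut leaves 6.6 − 0.5 = 6.1 mm.
Mean rate = 6.1 mm / 22 years ≈ 0.277 mm/yr.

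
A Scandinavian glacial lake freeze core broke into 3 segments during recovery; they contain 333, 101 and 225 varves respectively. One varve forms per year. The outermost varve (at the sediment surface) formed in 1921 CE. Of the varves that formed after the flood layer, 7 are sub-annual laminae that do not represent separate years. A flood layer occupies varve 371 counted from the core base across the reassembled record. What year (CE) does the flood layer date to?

Total varves = 333 + 101 + 225 = 659.
Between varve 371 and the sediment surface there are 659 − 371 = 288 varves.
Removing the 7 false varves leaves 288 − 7 = 281 true varves beyond the flood layer.
The varve at the sediment surface is 1921 CE, so the flood layer dates to 1921 − 281 = 1640 CE.

1640 CE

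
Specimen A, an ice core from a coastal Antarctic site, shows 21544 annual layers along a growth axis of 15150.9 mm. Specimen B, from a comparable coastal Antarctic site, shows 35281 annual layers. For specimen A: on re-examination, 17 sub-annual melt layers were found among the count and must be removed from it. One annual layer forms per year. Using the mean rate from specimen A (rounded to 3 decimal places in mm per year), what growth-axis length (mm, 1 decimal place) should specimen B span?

24837.8 mm

Specimen A: correcting the raw count gives 21544 − 17 = 21527 true annual layers.
A: 15150.9 mm over 21527 years gives 15150.9 / 21527 ≈ 0.704 mm/yr.
B's length ≈ 0.704 × 35281 = 24837.8 mm.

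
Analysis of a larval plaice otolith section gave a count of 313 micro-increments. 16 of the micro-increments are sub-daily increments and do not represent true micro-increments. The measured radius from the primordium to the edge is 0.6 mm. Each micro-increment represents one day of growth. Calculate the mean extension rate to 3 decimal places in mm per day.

After corrections the count is 313 − 16 = 297 micro-increments.
Extension rate ≈ 0.6 / 297 = 0.002 mm per day.

0.002 mm per day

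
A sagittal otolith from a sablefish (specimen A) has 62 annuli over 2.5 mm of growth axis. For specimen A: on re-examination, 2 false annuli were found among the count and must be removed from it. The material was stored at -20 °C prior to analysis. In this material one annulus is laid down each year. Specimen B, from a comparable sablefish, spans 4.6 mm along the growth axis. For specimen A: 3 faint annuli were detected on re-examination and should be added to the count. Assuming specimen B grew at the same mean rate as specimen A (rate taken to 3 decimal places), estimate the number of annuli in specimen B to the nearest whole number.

Specimen A: after corrections the count is 62 − 2 + 3 = 63 annuli.
A: 2.5 mm over 63 years gives 2.5 / 63 ≈ 0.040 mm/year.
For B, 4.6 / 0.040 = 115.00 years ≈ 115 annuli.

115 annuli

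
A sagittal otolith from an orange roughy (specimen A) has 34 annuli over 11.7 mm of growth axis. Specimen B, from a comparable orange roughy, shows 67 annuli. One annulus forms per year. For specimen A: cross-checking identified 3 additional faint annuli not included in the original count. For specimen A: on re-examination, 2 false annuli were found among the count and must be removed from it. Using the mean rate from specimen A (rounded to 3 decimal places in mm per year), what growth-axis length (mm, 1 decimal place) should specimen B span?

Specimen A: after corrections the count is 34 − 2 + 3 = 35 annuli.
A: Extension rate ≈ 11.7 / 35 = 0.334 mm/yr.
For B, 0.334 mm/year × 67 years = 22.4 mm.

22.4 mm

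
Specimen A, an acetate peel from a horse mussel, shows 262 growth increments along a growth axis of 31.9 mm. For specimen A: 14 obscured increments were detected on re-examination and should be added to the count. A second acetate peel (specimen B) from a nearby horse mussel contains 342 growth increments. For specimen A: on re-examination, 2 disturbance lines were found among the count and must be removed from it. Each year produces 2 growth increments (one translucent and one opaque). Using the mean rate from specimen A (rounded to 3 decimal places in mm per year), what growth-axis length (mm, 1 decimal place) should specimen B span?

Specimen A: after corrections the count is 262 − 2 + 14 = 274 growth increments.
Specimen A: with 2 growth increments per year, 274 / 2 = 137 years.
A: 31.9 mm over 137 years gives 31.9 / 137 ≈ 0.233 mm/year.
Specimen B: dividing by 2 growth increments per year: 342 / 2 = 171 years. B's length ≈ 0.233 × 171 = 39.8 mm.

39.8 mm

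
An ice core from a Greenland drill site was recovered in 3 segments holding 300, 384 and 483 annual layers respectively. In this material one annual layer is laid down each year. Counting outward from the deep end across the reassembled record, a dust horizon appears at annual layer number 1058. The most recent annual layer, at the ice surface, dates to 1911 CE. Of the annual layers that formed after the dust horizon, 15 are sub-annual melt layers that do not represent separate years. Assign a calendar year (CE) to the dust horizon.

Total annual layers = 300 + 384 + 483 = 1167.
1167 − 1058 = 109 annual layers lie beyond the dust horizon toward the ice surface.
109 − 15 false = 94 true annual layers after the dust horizon.
1911 − 94 = 1817 CE.

1817 CE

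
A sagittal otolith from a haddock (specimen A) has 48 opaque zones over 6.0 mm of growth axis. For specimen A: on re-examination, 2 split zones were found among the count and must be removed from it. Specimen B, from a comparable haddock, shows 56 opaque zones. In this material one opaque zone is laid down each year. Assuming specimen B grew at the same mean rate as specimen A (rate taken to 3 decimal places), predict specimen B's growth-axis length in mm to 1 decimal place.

7.3 mm

Specimen A: adjusted count: 48 − 2 = 46 opaque zones.
A: 6.0 mm over 46 years gives 6.0 / 46 ≈ 0.130 mm per year.
For B, 0.130 mm/year × 56 years = 7.3 mm.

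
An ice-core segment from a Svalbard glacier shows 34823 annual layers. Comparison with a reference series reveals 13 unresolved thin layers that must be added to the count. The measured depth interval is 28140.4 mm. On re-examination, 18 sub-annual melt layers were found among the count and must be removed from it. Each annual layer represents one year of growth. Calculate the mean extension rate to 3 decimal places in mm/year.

After corrections the count is 34823 − 18 + 13 = 34818 annual layers.
28140.4 mm over 34818 years gives 28140.4 / 34818 ≈ 0.808 mm/year.

0.808 mm/year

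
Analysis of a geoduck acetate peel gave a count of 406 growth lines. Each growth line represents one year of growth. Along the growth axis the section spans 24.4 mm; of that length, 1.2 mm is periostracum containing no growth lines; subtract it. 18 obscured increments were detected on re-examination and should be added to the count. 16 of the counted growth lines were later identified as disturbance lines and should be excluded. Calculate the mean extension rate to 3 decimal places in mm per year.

0.057 mm per year

After corrections the count is 406 − 16 + 18 = 408 growth lines.
Net length = 24.4 − 1.2 = 23.2 mm.
23.2 mm over 408 years gives 23.2 / 408 ≈ 0.057 mm per year.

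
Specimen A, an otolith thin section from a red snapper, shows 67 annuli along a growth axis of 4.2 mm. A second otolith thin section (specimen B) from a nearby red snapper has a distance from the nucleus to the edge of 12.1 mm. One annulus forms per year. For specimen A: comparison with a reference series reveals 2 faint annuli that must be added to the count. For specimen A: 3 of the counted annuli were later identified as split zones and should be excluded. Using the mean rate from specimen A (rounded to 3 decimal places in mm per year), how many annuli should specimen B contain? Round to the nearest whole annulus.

189 annuli

Specimen A: correcting the raw count gives 67 − 3 + 2 = 66 true annuli.
A: Mean rate = 4.2 mm / 66 years ≈ 0.064 mm per year.
Specimen B: 12.1 mm / 0.064 mm per year = 189.06 years ≈ 189 annuli.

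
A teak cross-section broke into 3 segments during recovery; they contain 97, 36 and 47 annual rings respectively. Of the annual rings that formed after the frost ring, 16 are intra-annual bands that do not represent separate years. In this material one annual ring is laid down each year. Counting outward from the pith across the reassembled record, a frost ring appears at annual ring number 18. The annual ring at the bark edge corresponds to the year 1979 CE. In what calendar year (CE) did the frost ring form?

Total annual rings = 97 + 36 + 47 = 180.
180 − 18 = 162 annual rings lie beyond the frost ring toward the bark edge.
Removing the 16 false annual rings leaves 162 − 16 = 146 true annual rings beyond the frost ring.
Counting back 146 years from 1979 CE places the frost ring in 1979 − 146 = 1833 CE.

1833 CE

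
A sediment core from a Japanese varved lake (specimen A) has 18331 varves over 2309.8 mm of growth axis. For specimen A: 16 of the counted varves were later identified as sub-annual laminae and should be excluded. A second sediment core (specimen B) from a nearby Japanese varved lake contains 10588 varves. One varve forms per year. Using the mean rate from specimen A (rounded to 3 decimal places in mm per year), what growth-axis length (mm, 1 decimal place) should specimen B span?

1334.1 mm

Specimen A: adjusted count: 18331 − 16 = 18315 varves.
A: Mean rate = 2309.8 mm / 18315 years ≈ 0.126 mm/yr.
For B, 0.126 mm/year × 10588 years = 1334.1 mm.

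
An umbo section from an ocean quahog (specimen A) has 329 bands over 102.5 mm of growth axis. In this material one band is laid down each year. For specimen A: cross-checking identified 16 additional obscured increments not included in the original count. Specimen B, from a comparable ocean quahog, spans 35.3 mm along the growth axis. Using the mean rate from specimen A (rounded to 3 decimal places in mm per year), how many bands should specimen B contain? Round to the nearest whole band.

Specimen A: after corrections the count is 329 + 16 = 345 bands.
A: Mean rate = 102.5 mm / 345 years ≈ 0.297 mm/year.
For B, 35.3 / 0.297 = 118.86 years ≈ 119 bands.

119 bands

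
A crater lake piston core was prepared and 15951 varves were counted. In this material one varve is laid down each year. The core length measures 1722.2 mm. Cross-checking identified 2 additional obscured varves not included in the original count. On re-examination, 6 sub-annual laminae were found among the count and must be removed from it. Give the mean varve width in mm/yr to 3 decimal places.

Adjusted count: 15951 − 6 + 2 = 15947 varves.
Extension rate ≈ 1722.2 / 15947 = 0.108 mm/yr.

0.108 mm/yr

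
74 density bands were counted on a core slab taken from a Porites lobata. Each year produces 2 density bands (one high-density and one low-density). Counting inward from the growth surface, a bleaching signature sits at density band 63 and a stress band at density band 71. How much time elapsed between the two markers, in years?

71 − 63 = 8 density bands lie between the two events.
8 density bands at 2 per year is 8 / 2 = 4 years.

4 years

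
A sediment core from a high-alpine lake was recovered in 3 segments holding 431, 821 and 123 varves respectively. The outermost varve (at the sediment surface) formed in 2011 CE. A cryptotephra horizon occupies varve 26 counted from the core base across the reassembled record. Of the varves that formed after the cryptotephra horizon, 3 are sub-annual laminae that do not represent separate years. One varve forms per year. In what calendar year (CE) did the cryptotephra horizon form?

Total varves = 431 + 821 + 123 = 1375.
The cryptotephra horizon sits at varve 26 from the core base, so 1375 − 26 = 1349 varves formed after it.
Removing the 3 false varves leaves 1349 − 3 = 1346 true varves beyond the cryptotephra horizon.
2011 − 1346 = 665 CE.

665 CE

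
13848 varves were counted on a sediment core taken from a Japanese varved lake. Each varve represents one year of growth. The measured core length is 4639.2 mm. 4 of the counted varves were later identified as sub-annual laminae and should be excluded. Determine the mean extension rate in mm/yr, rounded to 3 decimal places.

0.335 mm/yr

True varve count = 13848 − 4 = 13844.
4639.2 mm over 13844 years gives 4639.2 / 13844 ≈ 0.335 mm/yr.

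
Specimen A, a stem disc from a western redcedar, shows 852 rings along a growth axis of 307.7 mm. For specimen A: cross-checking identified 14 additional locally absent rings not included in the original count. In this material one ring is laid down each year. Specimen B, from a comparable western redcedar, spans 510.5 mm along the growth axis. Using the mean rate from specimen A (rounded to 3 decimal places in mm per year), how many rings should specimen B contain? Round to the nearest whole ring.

1438 rings

Specimen A: true ring count = 852 + 14 = 866.
A: Mean rate = 307.7 mm / 866 years ≈ 0.355 mm per year.
Specimen B: 510.5 mm / 0.355 mm per year = 1438.03 years ≈ 1438 rings.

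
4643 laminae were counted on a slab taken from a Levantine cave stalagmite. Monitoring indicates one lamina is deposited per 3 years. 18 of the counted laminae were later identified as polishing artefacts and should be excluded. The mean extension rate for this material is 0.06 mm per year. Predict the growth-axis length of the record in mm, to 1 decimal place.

832.5 mm

Correcting the raw count gives 4643 − 18 = 4625 true laminae.
Multiplying by 3 years per lamina: 4625 × 3 = 13875 years.
Length ≈ 0.06 × 13875 = 832.5 mm.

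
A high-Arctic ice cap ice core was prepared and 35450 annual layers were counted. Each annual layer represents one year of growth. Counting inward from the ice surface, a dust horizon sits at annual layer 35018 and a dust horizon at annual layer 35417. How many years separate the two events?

399 yr

Separation: 35417 − 35018 = 399 annual layers.
At one annual layer per year, 399 years elapsed between them.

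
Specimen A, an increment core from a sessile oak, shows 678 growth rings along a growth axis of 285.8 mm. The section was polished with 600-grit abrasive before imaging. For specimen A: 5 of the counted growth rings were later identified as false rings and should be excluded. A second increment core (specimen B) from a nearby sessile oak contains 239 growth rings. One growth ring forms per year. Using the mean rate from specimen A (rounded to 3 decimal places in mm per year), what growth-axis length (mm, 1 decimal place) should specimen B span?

Specimen A: after corrections the count is 678 − 5 = 673 growth rings.
A: 285.8 mm over 673 years gives 285.8 / 673 ≈ 0.425 mm/yr.
Length of B = 0.425 × 239 = 101.6 mm.

101.6 mm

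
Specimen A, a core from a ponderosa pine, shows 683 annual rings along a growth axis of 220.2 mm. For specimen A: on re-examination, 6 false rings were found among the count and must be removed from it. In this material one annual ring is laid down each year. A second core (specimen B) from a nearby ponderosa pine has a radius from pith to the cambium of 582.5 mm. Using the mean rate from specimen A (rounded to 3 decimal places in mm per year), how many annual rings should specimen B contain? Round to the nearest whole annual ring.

1792 annual rings

Specimen A: true annual ring count = 683 − 6 = 677.
A: Extension rate ≈ 220.2 / 677 = 0.325 mm/yr.
For B, 582.5 / 0.325 = 1792.31 years ≈ 1792 annual rings.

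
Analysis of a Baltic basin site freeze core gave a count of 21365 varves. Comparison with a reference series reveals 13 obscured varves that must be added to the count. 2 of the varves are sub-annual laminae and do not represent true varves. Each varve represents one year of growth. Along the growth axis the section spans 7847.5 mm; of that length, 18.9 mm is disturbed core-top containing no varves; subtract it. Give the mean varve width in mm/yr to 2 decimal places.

0.37 mm/yr

Correcting the raw count gives 21365 − 2 + 13 = 21376 true varves.
The growth record spans 7847.5 − 18.9 = 7828.6 mm.
Mean rate = 7828.6 mm / 21376 years ≈ 0.37 mm/yr.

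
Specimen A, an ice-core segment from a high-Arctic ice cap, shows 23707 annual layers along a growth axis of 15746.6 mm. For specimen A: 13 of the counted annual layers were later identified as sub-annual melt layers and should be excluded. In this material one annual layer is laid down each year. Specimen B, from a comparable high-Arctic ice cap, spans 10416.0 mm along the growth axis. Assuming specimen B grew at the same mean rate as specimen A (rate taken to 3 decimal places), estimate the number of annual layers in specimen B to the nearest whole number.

Specimen A: true annual layer count = 23707 − 13 = 23694.
A: 15746.6 mm over 23694 years gives 15746.6 / 23694 ≈ 0.665 mm/year.
For B, 10416.0 / 0.665 = 15663.16 years ≈ 15663 annual layers.

15663 annual layers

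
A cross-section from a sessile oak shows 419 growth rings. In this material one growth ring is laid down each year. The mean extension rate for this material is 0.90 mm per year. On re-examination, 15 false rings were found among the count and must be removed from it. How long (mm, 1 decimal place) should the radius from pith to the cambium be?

363.6 mm

Adjusted count: 419 − 15 = 404 growth rings.
Length ≈ 0.90 × 404 = 363.6 mm.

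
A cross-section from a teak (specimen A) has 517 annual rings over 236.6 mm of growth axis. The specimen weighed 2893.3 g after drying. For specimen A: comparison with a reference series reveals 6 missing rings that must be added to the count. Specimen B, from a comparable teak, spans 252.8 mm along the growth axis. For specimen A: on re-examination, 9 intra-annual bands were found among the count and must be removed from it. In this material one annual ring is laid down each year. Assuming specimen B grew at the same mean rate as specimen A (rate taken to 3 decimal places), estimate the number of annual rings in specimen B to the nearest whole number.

550 annual rings

Specimen A: after corrections the count is 517 − 9 + 6 = 514 annual rings.
A: Mean rate = 236.6 mm / 514 years ≈ 0.460 mm/yr.
B spans 252.8 / 0.460 = 549.57 years ≈ 550 annual rings.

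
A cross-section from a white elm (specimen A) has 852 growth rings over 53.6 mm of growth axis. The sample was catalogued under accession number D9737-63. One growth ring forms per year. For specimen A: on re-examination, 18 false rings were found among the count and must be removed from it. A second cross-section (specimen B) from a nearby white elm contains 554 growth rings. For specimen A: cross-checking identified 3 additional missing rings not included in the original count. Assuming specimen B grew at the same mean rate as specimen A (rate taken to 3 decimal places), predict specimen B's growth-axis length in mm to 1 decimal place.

Specimen A: after corrections the count is 852 − 18 + 3 = 837 growth rings.
A: 53.6 mm over 837 years gives 53.6 / 837 ≈ 0.064 mm per year.
For B, 0.064 mm/year × 554 years = 35.5 mm.

35.5 mm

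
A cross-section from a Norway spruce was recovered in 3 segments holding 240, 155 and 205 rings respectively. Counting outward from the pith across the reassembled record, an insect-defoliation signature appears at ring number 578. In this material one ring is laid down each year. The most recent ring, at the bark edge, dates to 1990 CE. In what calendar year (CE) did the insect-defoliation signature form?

Total rings = 240 + 155 + 205 = 600.
Between ring 578 and the bark edge there are 600 − 578 = 22 rings.
Counting back 22 years from 1990 CE places the insect-defoliation signature in 1990 − 22 = 1968 CE.

1968 CE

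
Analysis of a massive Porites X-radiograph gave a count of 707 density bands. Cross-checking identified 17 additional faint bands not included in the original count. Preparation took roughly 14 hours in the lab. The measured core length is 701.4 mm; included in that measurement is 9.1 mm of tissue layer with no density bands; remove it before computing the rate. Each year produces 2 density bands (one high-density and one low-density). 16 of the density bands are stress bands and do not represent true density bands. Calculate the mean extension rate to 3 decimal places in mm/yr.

Correcting the raw count gives 707 − 16 + 17 = 708 true density bands.
708 density bands at 2 per year is 708 / 2 = 354 years.
Net length = 701.4 − 9.1 = 692.3 mm.
Extension rate ≈ 692.3 / 354 = 1.956 mm/yr.

1.956 mm/yr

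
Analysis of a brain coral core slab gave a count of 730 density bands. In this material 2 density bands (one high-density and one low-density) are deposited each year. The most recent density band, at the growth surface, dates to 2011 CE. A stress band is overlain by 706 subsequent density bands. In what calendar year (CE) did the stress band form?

1658 CE

706 density bands post-date the stress band.
Dividing by 2 density bands per year: 706 / 2 = 353 years.
Counting back 353 years from 2011 CE places the stress band in 2011 − 353 = 1658 CE.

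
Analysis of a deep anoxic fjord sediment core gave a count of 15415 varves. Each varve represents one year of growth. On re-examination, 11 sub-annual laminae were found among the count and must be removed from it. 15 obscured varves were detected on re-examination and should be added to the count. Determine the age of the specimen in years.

15419 years

True varve count = 15415 − 11 + 15 = 15419.
At one varve per year, that is 15419 years.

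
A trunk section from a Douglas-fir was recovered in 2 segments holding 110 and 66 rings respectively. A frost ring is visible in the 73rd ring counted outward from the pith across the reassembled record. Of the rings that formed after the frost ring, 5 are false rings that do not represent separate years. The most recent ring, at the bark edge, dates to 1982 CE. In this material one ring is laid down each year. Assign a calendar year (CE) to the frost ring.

Total rings = 110 + 66 = 176.
176 − 73 = 103 rings lie beyond the frost ring toward the bark edge.
Removing the 5 false rings leaves 103 − 5 = 98 true rings beyond the frost ring.
The ring at the bark edge is 1982 CE, so the frost ring dates to 1982 − 98 = 1884 CE.

1884 CE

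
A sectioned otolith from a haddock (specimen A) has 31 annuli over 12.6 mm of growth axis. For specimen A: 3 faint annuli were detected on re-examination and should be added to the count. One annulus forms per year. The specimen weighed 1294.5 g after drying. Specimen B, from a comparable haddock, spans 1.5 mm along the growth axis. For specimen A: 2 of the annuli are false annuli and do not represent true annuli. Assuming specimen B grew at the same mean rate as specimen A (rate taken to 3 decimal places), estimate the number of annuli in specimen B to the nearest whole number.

Specimen A: adjusted count: 31 − 2 + 3 = 32 annuli.
A: 12.6 mm over 32 years gives 12.6 / 32 ≈ 0.394 mm/yr.
For B, 1.5 / 0.394 = 3.81 years ≈ 4 annuli.

4 annuli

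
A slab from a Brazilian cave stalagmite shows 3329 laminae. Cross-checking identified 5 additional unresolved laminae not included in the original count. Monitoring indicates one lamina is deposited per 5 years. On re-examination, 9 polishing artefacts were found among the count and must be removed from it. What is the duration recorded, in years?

Adjusted count: 3329 − 9 + 5 = 3325 laminae.
Multiplying by 5 years per lamina: 3325 × 5 = 16625 years.

16625 years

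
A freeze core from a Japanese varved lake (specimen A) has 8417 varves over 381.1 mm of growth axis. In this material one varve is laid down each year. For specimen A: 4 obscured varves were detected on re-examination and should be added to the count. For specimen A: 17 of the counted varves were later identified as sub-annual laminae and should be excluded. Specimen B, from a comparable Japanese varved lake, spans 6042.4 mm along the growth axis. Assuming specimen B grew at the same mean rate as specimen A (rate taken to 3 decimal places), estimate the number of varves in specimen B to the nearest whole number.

Specimen A: adjusted count: 8417 − 17 + 4 = 8404 varves.
A: Mean rate = 381.1 mm / 8404 years ≈ 0.045 mm/year.
B spans 6042.4 / 0.045 = 134275.56 years ≈ 134276 varves.

134276 varves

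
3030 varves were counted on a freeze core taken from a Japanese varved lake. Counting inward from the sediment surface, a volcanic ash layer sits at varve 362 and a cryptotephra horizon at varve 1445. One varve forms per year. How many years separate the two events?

The two markers are separated by 1445 − 362 = 1083 varves.
That is 1083 years at one varve per year.

1083 years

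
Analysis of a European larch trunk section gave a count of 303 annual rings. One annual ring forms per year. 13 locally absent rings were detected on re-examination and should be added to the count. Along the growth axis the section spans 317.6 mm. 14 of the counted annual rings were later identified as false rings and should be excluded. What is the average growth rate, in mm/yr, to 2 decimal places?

Adjusted count: 303 − 14 + 13 = 302 annual rings.
Extension rate ≈ 317.6 / 302 = 1.05 mm/yr.

1.05 mm/yr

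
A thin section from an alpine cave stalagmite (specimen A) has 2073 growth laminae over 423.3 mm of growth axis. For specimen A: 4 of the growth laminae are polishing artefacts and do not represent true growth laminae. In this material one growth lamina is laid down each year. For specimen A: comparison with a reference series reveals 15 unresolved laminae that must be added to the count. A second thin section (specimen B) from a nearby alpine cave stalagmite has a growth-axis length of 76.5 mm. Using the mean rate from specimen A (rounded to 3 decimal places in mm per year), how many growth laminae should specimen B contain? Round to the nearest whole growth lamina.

377 growth laminae

Specimen A: true growth lamina count = 2073 − 4 + 15 = 2084.
A: Mean rate = 423.3 mm / 2084 years ≈ 0.203 mm/year.
Specimen B: 76.5 mm / 0.203 mm per year = 376.85 years ≈ 377 growth laminae.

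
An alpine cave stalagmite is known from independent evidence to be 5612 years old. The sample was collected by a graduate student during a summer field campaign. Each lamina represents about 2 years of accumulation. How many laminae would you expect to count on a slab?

2806 laminae

At 2 years per lamina, 5612 / 2 = 2806 laminae are expected.
So 2806 laminae should be present.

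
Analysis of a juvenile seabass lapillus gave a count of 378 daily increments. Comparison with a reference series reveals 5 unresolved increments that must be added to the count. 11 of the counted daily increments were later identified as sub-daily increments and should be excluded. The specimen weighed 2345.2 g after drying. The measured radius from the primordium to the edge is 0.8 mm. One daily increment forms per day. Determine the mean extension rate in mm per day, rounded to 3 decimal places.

0.002 mm per day

After corrections the count is 378 − 11 + 5 = 372 daily increments.
Extension rate ≈ 0.8 / 372 = 0.002 mm per day.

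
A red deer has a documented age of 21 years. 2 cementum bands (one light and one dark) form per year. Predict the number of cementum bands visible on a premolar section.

Expected cementum bands: 21 × 2 = 42.
So 42 cementum bands should be present.

42 cementum bands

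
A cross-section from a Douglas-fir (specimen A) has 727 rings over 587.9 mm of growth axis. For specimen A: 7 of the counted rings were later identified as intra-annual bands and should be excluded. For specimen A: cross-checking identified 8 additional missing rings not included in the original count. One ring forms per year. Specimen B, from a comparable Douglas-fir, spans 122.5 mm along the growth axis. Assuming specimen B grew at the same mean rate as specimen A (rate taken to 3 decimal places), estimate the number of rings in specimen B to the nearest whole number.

Specimen A: correcting the raw count gives 727 − 7 + 8 = 728 true rings.
A: Mean rate = 587.9 mm / 728 years ≈ 0.808 mm/year.
For B, 122.5 / 0.808 = 151.61 years ≈ 152 rings.

152 rings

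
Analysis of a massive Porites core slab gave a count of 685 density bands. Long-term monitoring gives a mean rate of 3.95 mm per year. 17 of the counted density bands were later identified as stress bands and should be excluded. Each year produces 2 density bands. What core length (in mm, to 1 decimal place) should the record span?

Adjusted count: 685 − 17 = 668 density bands.
Dividing by 2 density bands per year: 668 / 2 = 334 years.
Length ≈ 3.95 × 334 = 1319.3 mm.

1319.3 mm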